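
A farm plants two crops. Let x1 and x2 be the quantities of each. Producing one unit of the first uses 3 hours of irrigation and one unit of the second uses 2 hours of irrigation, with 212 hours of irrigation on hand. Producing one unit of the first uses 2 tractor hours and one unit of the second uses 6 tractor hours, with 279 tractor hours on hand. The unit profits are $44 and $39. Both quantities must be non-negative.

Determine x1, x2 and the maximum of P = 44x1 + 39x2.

The binding constraints are 3x1 + 2x2 = 212 and 2x1 + 6x2 = 279.
Solving simultaneously gives x1 = 51, x2 = 59/2.

x1 = 51, x2 = 59/2, maximum P = 6789/2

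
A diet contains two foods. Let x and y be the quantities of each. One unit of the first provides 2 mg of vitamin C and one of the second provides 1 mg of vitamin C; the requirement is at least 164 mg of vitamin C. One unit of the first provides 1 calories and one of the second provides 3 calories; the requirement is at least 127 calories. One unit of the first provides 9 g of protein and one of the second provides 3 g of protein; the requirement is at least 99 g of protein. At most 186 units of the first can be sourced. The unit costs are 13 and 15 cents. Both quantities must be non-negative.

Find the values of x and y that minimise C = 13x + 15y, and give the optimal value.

Extreme points and C = 13x + 15y:
  (0, 164) → C = 2460
  (127, 0) → C = 1651
  (186, 0) → C = 2418
  (73, 18) → C = 1219
The feasible region is unbounded (it extends along (0, 1)), but C strictly increases along every unbounded feasible direction, so there is no improving ray and the minimum is attained at a vertex.

At the optimal vertex, 2x + y = 164 and x + 3y = 127.
Solving simultaneously gives x = 73, y = 18.

x = 73, y = 18, minimum C = 1219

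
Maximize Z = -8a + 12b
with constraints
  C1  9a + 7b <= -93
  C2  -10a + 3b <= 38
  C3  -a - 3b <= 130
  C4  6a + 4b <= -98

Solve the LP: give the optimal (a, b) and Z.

a = -223/29, b = -376/29, maximum Z = -2728/29

Corner points and Z = -8a + 12b:
  (-168/11, -1262/33) → Z = -3704/11
  (-223/29, -376/29) → Z = -2728/29
  (113/7, -341/7) → Z = -4996/7

The optimum lies where -10a + 3b = 38 and 6a + 4b = -98.
Solving simultaneously gives a = -223/29, b = -376/29.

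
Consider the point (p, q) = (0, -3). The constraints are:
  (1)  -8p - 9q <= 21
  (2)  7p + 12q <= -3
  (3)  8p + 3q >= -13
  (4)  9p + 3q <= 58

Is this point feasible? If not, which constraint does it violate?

not feasible — violates (1)

Constraint (1): -8p - 9q = 27, which is not ≤ 21. All other constraints are satisfied.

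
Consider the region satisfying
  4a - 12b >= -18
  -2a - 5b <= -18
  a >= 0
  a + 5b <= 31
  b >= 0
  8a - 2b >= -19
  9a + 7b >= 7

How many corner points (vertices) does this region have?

The feasible vertices (each the meet of two boundaries and inside every other half-plane) are:
  (63/22, 27/11)
  (141/16, 71/16)
  (9, 0)
  (31, 0)

4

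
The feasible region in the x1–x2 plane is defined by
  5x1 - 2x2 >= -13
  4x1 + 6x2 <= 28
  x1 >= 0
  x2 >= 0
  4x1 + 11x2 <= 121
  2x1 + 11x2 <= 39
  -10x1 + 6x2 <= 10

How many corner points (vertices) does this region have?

5

Pairwise boundary intersections that survive every other constraint:
  (7, 0)
  (37/16, 25/8)
  (0, 0)
  (0, 5/3)
  (62/61, 205/61)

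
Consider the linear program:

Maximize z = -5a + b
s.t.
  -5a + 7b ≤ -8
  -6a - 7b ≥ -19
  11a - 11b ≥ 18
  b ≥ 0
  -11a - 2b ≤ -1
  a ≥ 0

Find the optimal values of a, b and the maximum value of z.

a = 18/11, b = 0, maximum z = -90/11

Extreme points and z = -5a + b:
  (27/11, 47/77) → z = -898/77
  (19/11, 1/11) → z = -94/11
  (19/6, 0) → z = -95/6
  (18/11, 0) → z = -90/11

The binding constraints are 11a - 11b = 18 and b = 0.
Solving simultaneously gives a = 18/11, b = 0.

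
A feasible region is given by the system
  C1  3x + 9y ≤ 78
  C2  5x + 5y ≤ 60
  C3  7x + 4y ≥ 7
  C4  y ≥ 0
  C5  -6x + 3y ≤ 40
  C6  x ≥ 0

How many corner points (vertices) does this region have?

Intersecting each pair of boundary lines and keeping only the points that satisfy every inequality leaves:
  (5, 7)
  (0, 26/3)
  (12, 0)
  (1, 0)
  (0, 7/4)

5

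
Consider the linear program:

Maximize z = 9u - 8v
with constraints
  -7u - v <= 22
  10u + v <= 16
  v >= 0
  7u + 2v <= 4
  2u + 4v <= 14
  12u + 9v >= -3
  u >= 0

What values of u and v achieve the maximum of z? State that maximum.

The binding constraints are v = 0 and 7u + 2v = 4.
Solving simultaneously gives u = 4/7, v = 0.

u = 4/7, v = 0, maximum z = 36/7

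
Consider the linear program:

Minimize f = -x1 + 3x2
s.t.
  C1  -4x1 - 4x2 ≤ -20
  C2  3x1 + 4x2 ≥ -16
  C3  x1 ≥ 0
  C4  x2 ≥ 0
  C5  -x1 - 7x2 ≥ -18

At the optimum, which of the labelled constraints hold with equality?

C4 and C5

Vertices and f = -x1 + 3x2:
  (5, 0) → f = -5
  (17/6, 13/6) → f = 11/3
  (18, 0) → f = -18

The minimum is at (18, 0). Substituting into each constraint, equality holds for C4 and C5; the remaining constraints have slack.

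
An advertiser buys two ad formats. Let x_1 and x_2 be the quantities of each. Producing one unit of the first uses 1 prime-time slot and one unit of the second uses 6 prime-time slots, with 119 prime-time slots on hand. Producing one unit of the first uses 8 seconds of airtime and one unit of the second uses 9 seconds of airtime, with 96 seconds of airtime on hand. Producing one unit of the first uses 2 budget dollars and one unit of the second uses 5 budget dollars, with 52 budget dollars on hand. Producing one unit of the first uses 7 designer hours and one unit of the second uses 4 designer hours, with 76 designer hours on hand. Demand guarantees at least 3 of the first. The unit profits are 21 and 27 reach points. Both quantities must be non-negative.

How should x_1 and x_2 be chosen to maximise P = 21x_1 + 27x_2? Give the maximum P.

x_1 = 3, x_2 = 8, maximum P = 279

Extreme points and P = 21x_1 + 27x_2:
  (76/7, 0) → P = 228
  (3, 0) → P = 63
  (300/31, 64/31) → P = 8028/31
  (3, 8) → P = 279

At the optimal vertex, 8x_1 + 9x_2 = 96 and x_1 = 3.
Solving simultaneously gives x_1 = 3, x_2 = 8.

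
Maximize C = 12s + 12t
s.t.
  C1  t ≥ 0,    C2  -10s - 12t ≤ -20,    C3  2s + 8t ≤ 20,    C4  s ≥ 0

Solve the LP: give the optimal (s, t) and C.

s = 10, t = 0, maximum C = 120

Vertices and C = 12s + 12t:
  (2, 0) → C = 24
  (10, 0) → C = 120
  (0, 5/3) → C = 20
  (0, 5/2) → C = 30

The binding constraints are t = 0 and 2s + 8t = 20.
Solving simultaneously gives s = 10, t = 0.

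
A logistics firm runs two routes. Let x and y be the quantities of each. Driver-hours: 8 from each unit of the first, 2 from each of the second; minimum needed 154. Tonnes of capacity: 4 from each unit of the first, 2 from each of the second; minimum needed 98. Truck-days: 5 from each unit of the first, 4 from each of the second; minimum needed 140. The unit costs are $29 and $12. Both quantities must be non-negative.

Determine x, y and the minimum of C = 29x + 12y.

Extreme points and C = 29x + 12y:
  (0, 77) → C = 924
  (28, 0) → C = 812
  (14, 21) → C = 658
  (56/3, 35/3) → C = 2044/3
The feasible region is unbounded (it extends along (0, 1), (1, 0)), but C strictly increases along every unbounded feasible direction, so there is no improving ray and the minimum is attained at a vertex.

x = 14, y = 21, minimum C = 658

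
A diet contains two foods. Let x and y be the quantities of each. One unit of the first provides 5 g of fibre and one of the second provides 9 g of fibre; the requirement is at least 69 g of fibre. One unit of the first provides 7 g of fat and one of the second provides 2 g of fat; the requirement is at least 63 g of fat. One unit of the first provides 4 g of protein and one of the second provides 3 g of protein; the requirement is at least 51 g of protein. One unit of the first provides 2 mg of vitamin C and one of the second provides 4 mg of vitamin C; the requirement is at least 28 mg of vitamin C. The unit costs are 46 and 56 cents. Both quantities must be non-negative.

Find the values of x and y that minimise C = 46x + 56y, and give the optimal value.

x = 12, y = 1, minimum C = 608

Feasible corners and C = 46x + 56y:
  (0, 63/2) → C = 1764
  (14, 0) → C = 644
  (12, 1) → C = 608
  (87/13, 105/13) → C = 9882/13
The feasible region is unbounded (it extends along (0, 1), (1, 0)), but C strictly increases along every unbounded feasible direction, so there is no improving ray and the minimum is attained at a vertex.

The binding constraints are 5x + 9y = 69 and 4x + 3y = 51.
Solving simultaneously gives x = 12, y = 1.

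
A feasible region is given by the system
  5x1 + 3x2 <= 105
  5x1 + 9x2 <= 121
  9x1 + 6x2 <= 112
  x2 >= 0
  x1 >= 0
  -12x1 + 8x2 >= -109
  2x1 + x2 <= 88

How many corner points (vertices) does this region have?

Pairwise boundary intersections that survive every other constraint:
  (94/17, 529/51)
  (0, 121/9)
  (775/72, 121/48)
  (0, 0)
  (109/12, 0)

5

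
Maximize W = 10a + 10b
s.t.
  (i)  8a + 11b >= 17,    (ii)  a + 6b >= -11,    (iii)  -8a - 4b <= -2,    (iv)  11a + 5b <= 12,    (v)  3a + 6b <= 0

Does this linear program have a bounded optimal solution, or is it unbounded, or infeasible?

infeasible

The boundaries 8a + 11b = 17 and -8a - 4b = -2 meet at (-23/28, 15/7), but that point violates 3a + 6b ≤ 0. Every candidate vertex is excluded by some other constraint, so the feasible region is empty.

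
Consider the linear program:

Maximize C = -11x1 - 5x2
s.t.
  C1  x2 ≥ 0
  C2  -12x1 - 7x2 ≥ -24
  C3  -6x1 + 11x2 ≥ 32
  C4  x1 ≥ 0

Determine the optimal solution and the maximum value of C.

Extreme points and C = -11x1 - 5x2:
  (20/87, 88/29) → C = -1540/87
  (0, 24/7) → C = -120/7
  (0, 32/11) → C = -160/11

x1 = 0, x2 = 32/11, maximum C = -160/11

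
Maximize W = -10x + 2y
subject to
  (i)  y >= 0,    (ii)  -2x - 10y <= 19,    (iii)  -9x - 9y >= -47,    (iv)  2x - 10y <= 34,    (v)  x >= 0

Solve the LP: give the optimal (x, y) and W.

x = 0, y = 47/9, maximum W = 94/9

Vertices and W = -10x + 2y:
  (47/9, 0) → W = -470/9
  (0, 0) → W = 0
  (0, 47/9) → W = 94/9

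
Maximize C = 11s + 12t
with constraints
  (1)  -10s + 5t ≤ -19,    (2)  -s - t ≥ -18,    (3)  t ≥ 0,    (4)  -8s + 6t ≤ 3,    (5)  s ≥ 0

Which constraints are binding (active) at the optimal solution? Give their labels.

Vertices and C = 11s + 12t:
  (19/10, 0) → C = 209/10
  (129/20, 91/10) → C = 3603/20
  (18, 0) → C = 198
  (15/2, 21/2) → C = 417/2

The maximum is at (15/2, 21/2). Substituting into each constraint, equality holds for (2) and (4); the remaining constraints have slack.

(2) and (4)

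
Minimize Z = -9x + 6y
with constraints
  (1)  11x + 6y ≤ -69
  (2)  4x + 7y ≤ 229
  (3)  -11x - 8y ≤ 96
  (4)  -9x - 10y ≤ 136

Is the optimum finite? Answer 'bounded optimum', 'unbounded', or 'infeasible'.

bounded optimum

Vertices and Z = -9x + 6y:
  (-1857/53, 2795/53) → Z = 33483/53
  (12/11, -27/2) → Z = -999/11
  (-2504/45, 2903/45) → Z = 13318/15
The feasible region has finitely many vertices and no improving ray; the minimum is -999/11 at (12/11, -27/2).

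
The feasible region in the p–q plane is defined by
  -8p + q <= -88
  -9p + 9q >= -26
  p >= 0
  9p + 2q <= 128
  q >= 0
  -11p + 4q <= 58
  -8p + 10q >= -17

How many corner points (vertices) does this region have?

Pairwise boundary intersections that survive every other constraint:
  (766/63, 584/63)
  (304/25, 232/25)
  (1204/99, 102/11)

3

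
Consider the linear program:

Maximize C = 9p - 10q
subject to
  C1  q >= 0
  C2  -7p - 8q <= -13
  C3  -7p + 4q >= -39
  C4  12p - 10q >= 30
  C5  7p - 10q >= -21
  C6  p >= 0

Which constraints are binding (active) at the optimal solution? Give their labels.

Feasible corners and C = 9p - 10q:
  (39/7, 0) → C = 351/7
  (5/2, 0) → C = 45/2
  (79/7, 10) → C = 11/7
  (51/5, 231/25) → C = -3/5

The maximum is at (39/7, 0). Substituting into each constraint, equality holds for C1 and C3; the remaining constraints have slack.

C1 and C3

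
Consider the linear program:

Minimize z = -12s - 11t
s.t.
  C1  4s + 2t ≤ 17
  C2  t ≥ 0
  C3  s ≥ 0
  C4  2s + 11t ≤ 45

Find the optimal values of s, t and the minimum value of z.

s = 97/40, t = 73/20, minimum z = -277/4

Feasible corners and z = -12s - 11t:
  (17/4, 0) → z = -51
  (97/40, 73/20) → z = -277/4
  (0, 0) → z = 0
  (0, 45/11) → z = -45

The binding constraints are 4s + 2t = 17 and 2s + 11t = 45.
Solving simultaneously gives s = 97/40, t = 73/20.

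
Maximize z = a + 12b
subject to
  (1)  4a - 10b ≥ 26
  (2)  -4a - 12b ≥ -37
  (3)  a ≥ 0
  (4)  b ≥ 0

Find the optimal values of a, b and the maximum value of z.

Extreme points and z = a + 12b:
  (31/4, 1/2) → z = 55/4
  (13/2, 0) → z = 13/2
  (37/4, 0) → z = 37/4

At the optimal vertex, 4a - 10b = 26 and -4a - 12b = -37.
Solving simultaneously gives a = 31/4, b = 1/2.

a = 31/4, b = 1/2, maximum z = 55/4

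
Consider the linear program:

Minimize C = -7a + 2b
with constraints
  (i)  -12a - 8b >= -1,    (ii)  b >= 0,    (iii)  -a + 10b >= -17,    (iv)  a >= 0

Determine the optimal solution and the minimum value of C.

Feasible corners and C = -7a + 2b:
  (1/12, 0) → C = -7/12
  (0, 1/8) → C = 1/4
  (0, 0) → C = 0

a = 1/12, b = 0, minimum C = -7/12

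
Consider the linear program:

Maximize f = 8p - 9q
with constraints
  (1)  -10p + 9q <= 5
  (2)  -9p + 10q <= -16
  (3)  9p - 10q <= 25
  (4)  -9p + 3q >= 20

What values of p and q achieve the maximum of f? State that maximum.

Vertices and f = 8p - 9q:
  (-194/19, -205/19) → f = 293/19
  (-275/19, -295/19) → f = 455/19
  (-248/63, -36/7) → f = 932/63
  (-275/63, -45/7) → f = 1445/63

p = -275/19, q = -295/19, maximum f = 455/19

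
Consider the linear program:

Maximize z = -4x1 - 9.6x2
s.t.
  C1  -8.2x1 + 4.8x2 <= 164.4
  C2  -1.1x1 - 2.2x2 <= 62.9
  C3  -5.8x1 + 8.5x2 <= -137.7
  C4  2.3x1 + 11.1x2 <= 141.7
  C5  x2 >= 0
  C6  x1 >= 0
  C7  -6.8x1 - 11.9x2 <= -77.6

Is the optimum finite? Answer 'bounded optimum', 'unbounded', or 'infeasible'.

bounded optimum

Extreme points and z = -4x1 - 9.6x2:
  (273292/8393, 50515/8393) → z = -1578112/8393
  (1377/58, 0) → z = -2754/29
  (1417/23, 0) → z = -5668/23
The feasible region has finitely many vertices and no improving ray; the maximum is -2754/29 at (1377/58, 0).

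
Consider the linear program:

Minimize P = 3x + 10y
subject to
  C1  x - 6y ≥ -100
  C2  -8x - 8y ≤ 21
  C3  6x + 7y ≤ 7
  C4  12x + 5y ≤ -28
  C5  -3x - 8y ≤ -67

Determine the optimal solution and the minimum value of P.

x = -413/27, y = 127/9, minimum P = 857/9

Vertices and P = 3x + 10y:
  (-658/43, 607/43) → P = 4096/43
  (-199/13, 367/26) → P = 1238/13
  (-413/27, 127/9) → P = 857/9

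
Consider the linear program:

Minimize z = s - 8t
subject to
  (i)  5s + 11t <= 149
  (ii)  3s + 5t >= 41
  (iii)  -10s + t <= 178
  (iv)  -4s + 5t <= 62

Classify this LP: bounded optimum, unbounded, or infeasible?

bounded optimum

Feasible corners and z = s - 8t:
  (21/23, 302/23) → z = -2395/23
  (-3, 10) → z = -83
The feasible region has finitely many vertices and no improving ray; the minimum is -2395/23 at (21/23, 302/23).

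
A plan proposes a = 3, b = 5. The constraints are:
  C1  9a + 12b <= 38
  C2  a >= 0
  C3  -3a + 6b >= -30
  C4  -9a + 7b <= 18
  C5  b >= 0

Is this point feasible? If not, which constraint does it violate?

Constraint C1: 9a + 12b = 87, which is not ≤ 38. All other constraints are satisfied.

not feasible — violates C1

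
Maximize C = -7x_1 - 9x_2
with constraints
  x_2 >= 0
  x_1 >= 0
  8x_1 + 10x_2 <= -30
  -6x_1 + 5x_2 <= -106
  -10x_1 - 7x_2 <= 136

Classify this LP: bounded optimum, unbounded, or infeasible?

infeasible

The boundaries x_2 = 0 and -6x_1 + 5x_2 = -106 meet at (53/3, 0), but that point violates 8x_1 + 10x_2 ≤ -30. Every candidate vertex is excluded by some other constraint, so the feasible region is empty.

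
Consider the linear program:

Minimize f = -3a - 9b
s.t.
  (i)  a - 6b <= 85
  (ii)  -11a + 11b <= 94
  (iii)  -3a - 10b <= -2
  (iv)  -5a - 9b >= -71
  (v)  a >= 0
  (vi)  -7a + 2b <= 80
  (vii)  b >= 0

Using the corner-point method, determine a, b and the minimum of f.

Feasible corners and f = -3a - 9b:
  (0, 1/5) → f = -9/5
  (2/3, 0) → f = -2
  (0, 71/9) → f = -71
  (71/5, 0) → f = -213/5

The binding constraints are -5a - 9b = -71 and a = 0.
Solving simultaneously gives a = 0, b = 71/9.

a = 0, b = 71/9, minimum f = -71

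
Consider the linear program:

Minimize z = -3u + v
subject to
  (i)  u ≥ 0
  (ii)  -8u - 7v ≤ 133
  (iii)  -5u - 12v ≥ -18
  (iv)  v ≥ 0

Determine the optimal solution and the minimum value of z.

Feasible corners and z = -3u + v:
  (0, 3/2) → z = 3/2
  (0, 0) → z = 0
  (18/5, 0) → z = -54/5

At the optimal vertex, -5u - 12v = -18 and v = 0.
Solving simultaneously gives u = 18/5, v = 0.

u = 18/5, v = 0, minimum z = -54/5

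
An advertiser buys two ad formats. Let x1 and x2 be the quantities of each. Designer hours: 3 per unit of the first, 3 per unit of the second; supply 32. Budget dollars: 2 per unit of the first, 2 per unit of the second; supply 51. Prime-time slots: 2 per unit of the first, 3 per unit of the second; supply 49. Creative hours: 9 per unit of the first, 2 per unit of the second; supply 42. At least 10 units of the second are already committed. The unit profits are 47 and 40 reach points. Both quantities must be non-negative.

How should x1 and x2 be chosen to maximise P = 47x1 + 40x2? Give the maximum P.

x1 = 2/3, x2 = 10, maximum P = 1294/3

Feasible corners and P = 47x1 + 40x2:
  (0, 32/3) → P = 1280/3
  (0, 10) → P = 400
  (2/3, 10) → P = 1294/3

The optimum lies where 3x1 + 3x2 = 32 and x2 = 10.
Solving simultaneously gives x1 = 2/3, x2 = 10.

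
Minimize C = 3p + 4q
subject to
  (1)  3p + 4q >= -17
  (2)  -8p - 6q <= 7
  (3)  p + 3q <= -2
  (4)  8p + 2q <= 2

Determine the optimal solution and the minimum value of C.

p = 13/16, q = -9/4, minimum C = -105/16

Vertices and C = 3p + 4q:
  (-1/2, -1/2) → C = -7/2
  (13/16, -9/4) → C = -105/16
  (5/11, -9/11) → C = -21/11

At the optimal vertex, -8p - 6q = 7 and 8p + 2q = 2.
Solving simultaneously gives p = 13/16, q = -9/4.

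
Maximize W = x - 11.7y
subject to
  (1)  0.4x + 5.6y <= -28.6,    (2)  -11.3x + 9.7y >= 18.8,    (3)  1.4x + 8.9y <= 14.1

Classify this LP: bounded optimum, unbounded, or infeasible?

unbounded

From the feasible point (-19135/3358, -15783/3358), moving in the direction (-9.7, -11.3) keeps every constraint satisfied while W increases without bound.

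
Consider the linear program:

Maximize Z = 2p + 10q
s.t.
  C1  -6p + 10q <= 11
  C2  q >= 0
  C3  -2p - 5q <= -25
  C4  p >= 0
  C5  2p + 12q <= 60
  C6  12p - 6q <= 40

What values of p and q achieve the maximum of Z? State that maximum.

Extreme points and Z = 2p + 10q:
  (39/10, 86/25) → Z = 211/5
  (117/23, 191/46) → Z = 1189/23
  (175/36, 55/18) → Z = 725/18
  (70/13, 160/39) → Z = 2020/39

p = 70/13, q = 160/39, maximum Z = 2020/39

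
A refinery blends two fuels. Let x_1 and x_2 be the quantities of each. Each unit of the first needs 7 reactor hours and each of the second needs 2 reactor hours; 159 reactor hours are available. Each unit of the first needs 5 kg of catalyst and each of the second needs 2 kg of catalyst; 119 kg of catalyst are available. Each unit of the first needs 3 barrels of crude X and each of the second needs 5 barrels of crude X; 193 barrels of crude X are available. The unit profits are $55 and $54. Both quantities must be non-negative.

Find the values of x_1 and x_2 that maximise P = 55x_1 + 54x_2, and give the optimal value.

The optimum lies where 5x_1 + 2x_2 = 119 and 3x_1 + 5x_2 = 193.
Solving simultaneously gives x_1 = 11, x_2 = 32.

x_1 = 11, x_2 = 32, maximum P = 2333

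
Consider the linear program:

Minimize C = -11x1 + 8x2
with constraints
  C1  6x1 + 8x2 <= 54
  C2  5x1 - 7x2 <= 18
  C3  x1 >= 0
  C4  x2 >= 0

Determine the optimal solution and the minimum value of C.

At the optimal vertex, 6x1 + 8x2 = 54 and 5x1 - 7x2 = 18.
Solving simultaneously gives x1 = 261/41, x2 = 81/41.

x1 = 261/41, x2 = 81/41, minimum C = -2223/41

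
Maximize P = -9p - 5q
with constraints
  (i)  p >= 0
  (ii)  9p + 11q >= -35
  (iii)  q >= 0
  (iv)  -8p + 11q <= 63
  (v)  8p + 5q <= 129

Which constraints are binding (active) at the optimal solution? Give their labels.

Extreme points and P = -9p - 5q:
  (0, 0) → P = 0
  (0, 63/11) → P = -315/11
  (129/8, 0) → P = -1161/8
  (69/8, 12) → P = -1101/8

The maximum is at (0, 0). Substituting into each constraint, equality holds for (i) and (iii); the remaining constraints have slack.

(i) and (iii)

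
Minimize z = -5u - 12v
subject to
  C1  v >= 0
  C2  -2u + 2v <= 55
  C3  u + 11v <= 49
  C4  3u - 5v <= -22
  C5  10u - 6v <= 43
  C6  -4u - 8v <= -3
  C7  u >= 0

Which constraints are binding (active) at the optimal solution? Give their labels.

C3 and C4

Extreme points and z = -5u - 12v:
  (3/38, 169/38) → z = -2043/38
  (0, 49/11) → z = -588/11
  (0, 22/5) → z = -264/5

The minimum is at (3/38, 169/38). Substituting into each constraint, equality holds for C3 and C4; the remaining constraints have slack.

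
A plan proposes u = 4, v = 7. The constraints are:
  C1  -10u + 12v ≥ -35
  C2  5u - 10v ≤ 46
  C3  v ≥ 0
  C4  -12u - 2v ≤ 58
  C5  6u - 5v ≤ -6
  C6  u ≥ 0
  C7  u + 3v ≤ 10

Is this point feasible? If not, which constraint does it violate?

Constraint C7: u + 3v = 25, which is not ≤ 10. All other constraints are satisfied.

not feasible — violates C7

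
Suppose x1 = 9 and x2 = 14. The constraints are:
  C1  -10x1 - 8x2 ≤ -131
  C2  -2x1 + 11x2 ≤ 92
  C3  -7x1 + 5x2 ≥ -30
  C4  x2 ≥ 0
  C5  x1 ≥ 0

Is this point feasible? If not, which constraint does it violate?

not feasible — violates C2

Constraint C2: -2x1 + 11x2 = 136, which is not ≤ 92. All other constraints are satisfied.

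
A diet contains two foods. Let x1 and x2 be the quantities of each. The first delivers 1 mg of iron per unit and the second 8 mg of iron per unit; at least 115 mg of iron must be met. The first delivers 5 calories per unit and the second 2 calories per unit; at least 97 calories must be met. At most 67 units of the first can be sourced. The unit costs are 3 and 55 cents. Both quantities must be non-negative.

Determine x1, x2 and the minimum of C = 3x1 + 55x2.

x1 = 67, x2 = 6, minimum C = 531

The feasible region is unbounded (it extends along (0, 1)), but C strictly increases along every unbounded feasible direction, so there is no improving ray and the minimum is attained at a vertex.

At the optimal vertex, x1 + 8x2 = 115 and x1 = 67.
Solving simultaneously gives x1 = 67, x2 = 6.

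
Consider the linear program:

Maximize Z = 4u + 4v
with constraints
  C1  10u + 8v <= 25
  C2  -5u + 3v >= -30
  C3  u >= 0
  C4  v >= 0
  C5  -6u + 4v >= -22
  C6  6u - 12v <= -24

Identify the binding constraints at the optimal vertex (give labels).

C1 and C3

Feasible corners and Z = 4u + 4v:
  (0, 25/8) → Z = 25/2
  (9/14, 65/28) → Z = 83/7
  (0, 2) → Z = 8

The maximum is at (0, 25/8). Substituting into each constraint, equality holds for C1 and C3; the remaining constraints have slack.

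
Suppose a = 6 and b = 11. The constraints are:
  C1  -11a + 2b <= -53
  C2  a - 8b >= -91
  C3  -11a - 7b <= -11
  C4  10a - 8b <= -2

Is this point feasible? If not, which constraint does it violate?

Constraint C1: -11a + 2b = -44, which is not ≤ -53. All other constraints are satisfied.

not feasible — violates C1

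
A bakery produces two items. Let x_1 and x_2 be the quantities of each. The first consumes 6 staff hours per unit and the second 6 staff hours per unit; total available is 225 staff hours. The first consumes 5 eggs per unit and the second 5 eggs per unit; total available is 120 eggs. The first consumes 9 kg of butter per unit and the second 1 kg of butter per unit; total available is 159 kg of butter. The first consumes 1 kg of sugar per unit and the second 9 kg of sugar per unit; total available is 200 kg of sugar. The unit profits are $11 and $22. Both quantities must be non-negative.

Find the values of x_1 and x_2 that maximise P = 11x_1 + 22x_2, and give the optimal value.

x_1 = 2, x_2 = 22, maximum P = 506

Corner points and P = 11x_1 + 22x_2:
  (0, 0) → P = 0
  (0, 200/9) → P = 4400/9
  (53/3, 0) → P = 583/3
  (135/8, 57/8) → P = 2739/8
  (2, 22) → P = 506

The binding constraints are 5x_1 + 5x_2 = 120 and x_1 + 9x_2 = 200.
Solving simultaneously gives x_1 = 2, x_2 = 22.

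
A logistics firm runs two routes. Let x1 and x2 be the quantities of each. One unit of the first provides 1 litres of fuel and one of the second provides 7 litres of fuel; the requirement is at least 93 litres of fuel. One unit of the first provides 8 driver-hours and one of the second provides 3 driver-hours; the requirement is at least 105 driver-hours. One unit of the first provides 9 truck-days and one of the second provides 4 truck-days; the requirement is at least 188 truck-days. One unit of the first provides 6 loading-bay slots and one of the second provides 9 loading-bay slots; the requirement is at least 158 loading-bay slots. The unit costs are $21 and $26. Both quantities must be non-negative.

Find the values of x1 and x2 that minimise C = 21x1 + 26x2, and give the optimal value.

x1 = 16, x2 = 11, minimum C = 622

Extreme points and C = 21x1 + 26x2:
  (0, 47) → C = 1222
  (93, 0) → C = 1953
  (16, 11) → C = 622
The feasible region is unbounded (it extends along (0, 1), (1, 0)), but C strictly increases along every unbounded feasible direction, so there is no improving ray and the minimum is attained at a vertex.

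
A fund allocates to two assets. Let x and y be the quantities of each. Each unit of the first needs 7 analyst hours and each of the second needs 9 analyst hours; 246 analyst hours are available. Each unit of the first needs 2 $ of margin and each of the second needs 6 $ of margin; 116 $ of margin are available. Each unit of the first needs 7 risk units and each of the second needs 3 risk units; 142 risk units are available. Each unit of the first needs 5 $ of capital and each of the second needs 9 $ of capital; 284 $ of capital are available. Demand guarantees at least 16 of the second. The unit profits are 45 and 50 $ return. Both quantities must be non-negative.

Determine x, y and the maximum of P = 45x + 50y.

Extreme points and P = 45x + 50y:
  (0, 58/3) → P = 2900/3
  (0, 16) → P = 800
  (10, 16) → P = 1250

x = 10, y = 16, maximum P = 1250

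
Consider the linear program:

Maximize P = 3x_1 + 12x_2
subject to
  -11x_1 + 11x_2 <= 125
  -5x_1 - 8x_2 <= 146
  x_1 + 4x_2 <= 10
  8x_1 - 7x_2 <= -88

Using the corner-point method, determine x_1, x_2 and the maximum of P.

The binding constraints are -11x_1 + 11x_2 = 125 and 8x_1 - 7x_2 = -88.
Solving simultaneously gives x_1 = -93/11, x_2 = 32/11.

x_1 = -93/11, x_2 = 32/11, maximum P = 105/11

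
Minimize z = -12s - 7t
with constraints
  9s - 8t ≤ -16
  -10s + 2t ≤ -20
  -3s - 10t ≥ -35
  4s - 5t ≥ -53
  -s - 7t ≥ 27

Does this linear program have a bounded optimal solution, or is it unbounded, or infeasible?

The boundaries 9s - 8t = -16 and -s - 7t = 27 meet at (-328/71, -227/71), but that point violates -10s + 2t ≤ -20. Every candidate vertex is excluded by some other constraint, so the feasible region is empty.

infeasible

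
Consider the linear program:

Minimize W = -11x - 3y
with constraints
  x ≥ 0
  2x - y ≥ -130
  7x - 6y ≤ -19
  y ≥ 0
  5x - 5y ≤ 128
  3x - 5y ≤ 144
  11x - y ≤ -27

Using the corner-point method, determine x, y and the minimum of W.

Extreme points and W = -11x - 3y:
  (0, 130) → W = -390
  (0, 27) → W = -81
  (103/9, 1376/9) → W = -5261/9

At the optimal vertex, 2x - y = -130 and 11x - y = -27.
Solving simultaneously gives x = 103/9, y = 1376/9.

x = 103/9, y = 1376/9, minimum W = -5261/9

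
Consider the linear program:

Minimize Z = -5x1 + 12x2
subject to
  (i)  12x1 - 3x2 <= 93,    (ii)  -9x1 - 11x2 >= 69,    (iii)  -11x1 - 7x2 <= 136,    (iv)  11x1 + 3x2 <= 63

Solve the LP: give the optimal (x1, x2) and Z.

x1 = 27/13, x2 = -295/13, minimum Z = -3675/13

The optimum lies where 12x1 - 3x2 = 93 and -11x1 - 7x2 = 136.
Solving simultaneously gives x1 = 27/13, x2 = -295/13.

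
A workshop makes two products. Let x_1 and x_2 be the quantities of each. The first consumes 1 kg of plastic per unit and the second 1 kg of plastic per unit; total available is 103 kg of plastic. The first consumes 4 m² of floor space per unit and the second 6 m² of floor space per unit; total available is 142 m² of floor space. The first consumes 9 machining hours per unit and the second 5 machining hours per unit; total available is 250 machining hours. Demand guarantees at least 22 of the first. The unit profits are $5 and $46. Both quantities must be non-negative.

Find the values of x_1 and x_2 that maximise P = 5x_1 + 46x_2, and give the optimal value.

x_1 = 22, x_2 = 9, maximum P = 524

Extreme points and P = 5x_1 + 46x_2:
  (250/9, 0) → P = 1250/9
  (22, 0) → P = 110
  (395/17, 139/17) → P = 8369/17
  (22, 9) → P = 524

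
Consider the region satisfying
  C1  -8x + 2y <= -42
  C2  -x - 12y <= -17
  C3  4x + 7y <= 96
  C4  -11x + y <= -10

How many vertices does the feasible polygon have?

Pairwise boundary intersections that survive every other constraint:
  (269/49, 47/49)
  (243/32, 75/8)
  (1033/41, -28/41)

3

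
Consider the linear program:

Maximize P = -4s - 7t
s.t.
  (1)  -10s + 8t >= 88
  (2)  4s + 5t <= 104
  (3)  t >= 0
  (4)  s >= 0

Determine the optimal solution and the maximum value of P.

Vertices and P = -4s - 7t:
  (196/41, 696/41) → P = -5656/41
  (0, 11) → P = -77
  (0, 104/5) → P = -728/5

At the optimal vertex, -10s + 8t = 88 and s = 0.
Solving simultaneously gives s = 0, t = 11.

s = 0, t = 11, maximum P = -77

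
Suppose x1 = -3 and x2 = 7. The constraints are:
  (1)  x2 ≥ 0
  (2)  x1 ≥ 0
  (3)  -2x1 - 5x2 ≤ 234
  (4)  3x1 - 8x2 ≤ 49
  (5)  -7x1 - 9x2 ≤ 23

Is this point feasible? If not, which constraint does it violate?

Constraint (2): x1 = -3, which is not ≥ 0. All other constraints are satisfied.

not feasible — violates (2)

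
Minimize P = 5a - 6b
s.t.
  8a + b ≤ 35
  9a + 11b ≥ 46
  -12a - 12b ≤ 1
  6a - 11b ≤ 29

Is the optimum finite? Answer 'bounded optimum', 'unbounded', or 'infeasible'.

From the feasible point (339/79, 53/79), moving in the direction (-1, 8) keeps every constraint satisfied while P decreases without bound.

unbounded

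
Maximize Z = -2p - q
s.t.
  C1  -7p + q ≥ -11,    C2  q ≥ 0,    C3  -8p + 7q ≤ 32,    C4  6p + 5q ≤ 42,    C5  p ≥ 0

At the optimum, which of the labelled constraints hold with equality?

C2 and C5

Extreme points and Z = -2p - q:
  (11/7, 0) → Z = -22/7
  (97/41, 228/41) → Z = -422/41
  (0, 0) → Z = 0
  (67/41, 264/41) → Z = -398/41
  (0, 32/7) → Z = -32/7

The maximum is at (0, 0). Substituting into each constraint, equality holds for C2 and C5; the remaining constraints have slack.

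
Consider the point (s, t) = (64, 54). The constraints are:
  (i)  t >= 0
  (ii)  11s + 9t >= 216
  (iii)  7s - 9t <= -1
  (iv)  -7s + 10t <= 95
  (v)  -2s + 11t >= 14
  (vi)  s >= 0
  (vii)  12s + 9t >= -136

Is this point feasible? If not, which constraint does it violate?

feasible

(i): 54 ≥ 0 ✓
(ii): 1190 ≥ 216 ✓
(iii): -38 ≤ -1 ✓
(iv): 92 ≤ 95 ✓
(v): 466 ≥ 14 ✓
(vi): 64 ≥ 0 ✓
(vii): 1254 ≥ -136 ✓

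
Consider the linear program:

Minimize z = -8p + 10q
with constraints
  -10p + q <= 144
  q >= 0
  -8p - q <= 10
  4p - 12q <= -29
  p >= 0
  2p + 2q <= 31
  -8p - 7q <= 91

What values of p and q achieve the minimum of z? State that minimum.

p = 157/16, q = 91/16, minimum z = -173/8

Feasible corners and z = -8p + 10q:
  (0, 29/12) → z = 145/6
  (157/16, 91/16) → z = -173/8
  (0, 31/2) → z = 155

The binding constraints are 4p - 12q = -29 and 2p + 2q = 31.
Solving simultaneously gives p = 157/16, q = 91/16.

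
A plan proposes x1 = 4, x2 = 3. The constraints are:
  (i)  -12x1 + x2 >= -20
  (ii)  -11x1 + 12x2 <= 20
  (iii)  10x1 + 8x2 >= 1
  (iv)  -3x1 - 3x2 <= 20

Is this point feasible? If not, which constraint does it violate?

Constraint (i): -12x1 + x2 = -45, which is not ≥ -20. All other constraints are satisfied.

not feasible — violates (i)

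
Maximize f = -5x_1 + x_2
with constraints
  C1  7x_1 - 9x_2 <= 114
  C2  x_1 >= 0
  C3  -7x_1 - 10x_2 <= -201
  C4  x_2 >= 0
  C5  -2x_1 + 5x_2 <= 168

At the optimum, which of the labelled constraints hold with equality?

Feasible corners and f = -5x_1 + x_2:
  (2949/133, 87/19) → f = -744/7
  (2082/17, 1404/17) → f = -9006/17
  (0, 201/10) → f = 201/10
  (0, 168/5) → f = 168/5

The maximum is at (0, 168/5). Substituting into each constraint, equality holds for C2 and C5; the remaining constraints have slack.

C2 and C5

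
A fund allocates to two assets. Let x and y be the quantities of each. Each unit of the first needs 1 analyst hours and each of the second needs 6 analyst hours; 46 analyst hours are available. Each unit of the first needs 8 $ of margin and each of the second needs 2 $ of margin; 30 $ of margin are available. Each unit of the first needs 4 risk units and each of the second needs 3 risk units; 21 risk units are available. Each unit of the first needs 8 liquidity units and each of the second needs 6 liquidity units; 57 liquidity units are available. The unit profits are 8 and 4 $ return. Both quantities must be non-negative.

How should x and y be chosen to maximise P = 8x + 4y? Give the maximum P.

x = 3, y = 3, maximum P = 36

Vertices and P = 8x + 4y:
  (0, 0) → P = 0
  (0, 7) → P = 28
  (15/4, 0) → P = 30
  (3, 3) → P = 36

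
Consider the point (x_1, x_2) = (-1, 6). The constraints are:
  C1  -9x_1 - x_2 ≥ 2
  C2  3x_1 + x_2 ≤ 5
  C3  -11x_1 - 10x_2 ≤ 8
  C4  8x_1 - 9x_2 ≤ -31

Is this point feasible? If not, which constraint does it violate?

feasible

C1: 3 ≥ 2 ✓
C2: 3 ≤ 5 ✓
C3: -49 ≤ 8 ✓
C4: -62 ≤ -31 ✓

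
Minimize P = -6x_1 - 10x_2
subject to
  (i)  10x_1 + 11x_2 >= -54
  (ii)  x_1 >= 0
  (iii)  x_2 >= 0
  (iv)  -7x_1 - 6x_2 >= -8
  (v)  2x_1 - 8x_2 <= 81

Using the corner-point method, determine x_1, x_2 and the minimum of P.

x_1 = 0, x_2 = 4/3, minimum P = -40/3

Feasible corners and P = -6x_1 - 10x_2:
  (0, 0) → P = 0
  (0, 4/3) → P = -40/3
  (8/7, 0) → P = -48/7

The binding constraints are x_1 = 0 and -7x_1 - 6x_2 = -8.
Solving simultaneously gives x_1 = 0, x_2 = 4/3.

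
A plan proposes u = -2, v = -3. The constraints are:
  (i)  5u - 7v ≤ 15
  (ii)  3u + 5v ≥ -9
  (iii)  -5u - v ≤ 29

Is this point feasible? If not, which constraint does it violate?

Constraint (ii): 3u + 5v = -21, which is not ≥ -9. All other constraints are satisfied.

not feasible — violates (ii)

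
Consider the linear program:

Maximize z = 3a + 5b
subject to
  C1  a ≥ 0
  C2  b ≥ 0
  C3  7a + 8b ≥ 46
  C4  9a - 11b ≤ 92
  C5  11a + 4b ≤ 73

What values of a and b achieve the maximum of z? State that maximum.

Corner points and z = 3a + 5b:
  (0, 23/4) → z = 115/4
  (0, 73/4) → z = 365/4
  (46/7, 0) → z = 138/7
  (73/11, 0) → z = 219/11

a = 0, b = 73/4, maximum z = 365/4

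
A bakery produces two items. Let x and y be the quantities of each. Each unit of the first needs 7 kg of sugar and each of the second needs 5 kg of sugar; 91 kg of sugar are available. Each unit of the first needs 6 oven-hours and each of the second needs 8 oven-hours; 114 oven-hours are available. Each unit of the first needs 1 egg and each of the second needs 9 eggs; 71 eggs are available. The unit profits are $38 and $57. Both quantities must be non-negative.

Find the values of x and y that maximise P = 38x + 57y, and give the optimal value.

x = 8, y = 7, maximum P = 703

Extreme points and P = 38x + 57y:
  (0, 0) → P = 0
  (0, 71/9) → P = 1349/3
  (13, 0) → P = 494
  (8, 7) → P = 703

The binding constraints are 7x + 5y = 91 and x + 9y = 71.
Solving simultaneously gives x = 8, y = 7.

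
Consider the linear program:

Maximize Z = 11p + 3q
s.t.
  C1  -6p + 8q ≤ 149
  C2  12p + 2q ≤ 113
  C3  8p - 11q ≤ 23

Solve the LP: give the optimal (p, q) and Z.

Feasible corners and Z = 11p + 3q:
  (101/18, 137/6) → Z = 1172/9
  (-1823/2, -665) → Z = -24043/2
  (1289/148, 157/37) → Z = 16063/148

p = 101/18, q = 137/6, maximum Z = 1172/9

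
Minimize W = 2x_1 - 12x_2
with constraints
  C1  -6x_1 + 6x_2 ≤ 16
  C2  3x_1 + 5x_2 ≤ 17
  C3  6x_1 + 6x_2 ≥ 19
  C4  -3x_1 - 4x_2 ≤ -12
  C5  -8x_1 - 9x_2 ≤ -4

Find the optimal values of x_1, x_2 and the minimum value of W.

x_1 = 11/24, x_2 = 25/8, minimum W = -439/12

Feasible corners and W = 2x_1 - 12x_2:
  (11/24, 25/8) → W = -439/12
  (1/4, 35/12) → W = -69/2
  (2/3, 5/2) → W = -86/3
The feasible region is unbounded (it extends along (4, -3), (5, -3)), but W strictly increases along every unbounded feasible direction, so there is no improving ray and the minimum is attained at a vertex.

The optimum lies where -6x_1 + 6x_2 = 16 and 3x_1 + 5x_2 = 17.
Solving simultaneously gives x_1 = 11/24, x_2 = 25/8.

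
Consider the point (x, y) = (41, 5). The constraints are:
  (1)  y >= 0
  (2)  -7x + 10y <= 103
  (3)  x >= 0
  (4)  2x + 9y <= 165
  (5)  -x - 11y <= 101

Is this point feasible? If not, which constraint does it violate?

(1): 5 ≥ 0 ✓
(2): -237 ≤ 103 ✓
(3): 41 ≥ 0 ✓
(4): 127 ≤ 165 ✓
(5): -96 ≤ 101 ✓

feasible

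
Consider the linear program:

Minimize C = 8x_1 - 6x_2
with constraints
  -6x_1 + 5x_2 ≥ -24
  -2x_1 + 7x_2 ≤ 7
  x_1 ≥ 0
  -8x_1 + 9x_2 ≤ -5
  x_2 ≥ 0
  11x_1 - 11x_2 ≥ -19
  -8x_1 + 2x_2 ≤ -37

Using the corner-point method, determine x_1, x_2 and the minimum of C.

Feasible corners and C = 8x_1 - 6x_2:
  (203/32, 45/16) → C = 271/8
  (137/28, 15/14) → C = 229/7
  (21/4, 5/2) → C = 27

At the optimal vertex, -2x_1 + 7x_2 = 7 and -8x_1 + 2x_2 = -37.
Solving simultaneously gives x_1 = 21/4, x_2 = 5/2.

x_1 = 21/4, x_2 = 5/2, minimum C = 27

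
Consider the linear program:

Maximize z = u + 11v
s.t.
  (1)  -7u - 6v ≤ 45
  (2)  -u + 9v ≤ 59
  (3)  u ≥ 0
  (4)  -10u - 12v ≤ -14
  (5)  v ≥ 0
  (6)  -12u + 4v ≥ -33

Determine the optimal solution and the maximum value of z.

u = 41/8, v = 57/8, maximum z = 167/2

Vertices and z = u + 11v:
  (0, 59/9) → z = 649/9
  (41/8, 57/8) → z = 167/2
  (0, 7/6) → z = 77/6
  (7/5, 0) → z = 7/5
  (11/4, 0) → z = 11/4

The binding constraints are -u + 9v = 59 and -12u + 4v = -33.
Solving simultaneously gives u = 41/8, v = 57/8.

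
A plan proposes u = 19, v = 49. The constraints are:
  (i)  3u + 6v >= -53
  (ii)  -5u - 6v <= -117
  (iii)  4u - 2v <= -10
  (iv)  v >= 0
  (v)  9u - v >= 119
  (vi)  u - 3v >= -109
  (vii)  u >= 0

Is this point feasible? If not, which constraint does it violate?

Constraint (vi): u - 3v = -128, which is not ≥ -109. All other constraints are satisfied.

not feasible — violates (vi)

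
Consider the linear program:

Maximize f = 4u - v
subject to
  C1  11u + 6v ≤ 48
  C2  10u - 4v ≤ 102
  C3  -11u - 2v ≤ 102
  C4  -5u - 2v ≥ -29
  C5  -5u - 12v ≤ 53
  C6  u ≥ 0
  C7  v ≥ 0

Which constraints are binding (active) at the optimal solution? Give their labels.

C1 and C7

Vertices and f = 4u - v:
  (0, 8) → f = -8
  (48/11, 0) → f = 192/11
  (0, 0) → f = 0

The maximum is at (48/11, 0). Substituting into each constraint, equality holds for C1 and C7; the remaining constraints have slack.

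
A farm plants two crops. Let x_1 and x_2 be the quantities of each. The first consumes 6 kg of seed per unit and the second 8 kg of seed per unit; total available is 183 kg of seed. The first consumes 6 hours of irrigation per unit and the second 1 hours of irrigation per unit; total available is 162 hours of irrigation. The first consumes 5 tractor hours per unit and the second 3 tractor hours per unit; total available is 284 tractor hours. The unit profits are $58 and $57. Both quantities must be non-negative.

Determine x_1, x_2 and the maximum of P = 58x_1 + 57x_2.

x_1 = 53/2, x_2 = 3, maximum P = 1708

Vertices and P = 58x_1 + 57x_2:
  (0, 0) → P = 0
  (0, 183/8) → P = 10431/8
  (27, 0) → P = 1566
  (53/2, 3) → P = 1708

At the optimal vertex, 6x_1 + 8x_2 = 183 and 6x_1 + x_2 = 162.
Solving simultaneously gives x_1 = 53/2, x_2 = 3.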